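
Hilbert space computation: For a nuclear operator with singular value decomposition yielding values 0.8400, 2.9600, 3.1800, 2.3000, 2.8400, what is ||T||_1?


The nuclear norm is the sum of all singular values.
||T||_1 = 0.8400 + 2.9600 + 3.1800 + 2.3000 + 2.8400
= 12.1200

12.1200


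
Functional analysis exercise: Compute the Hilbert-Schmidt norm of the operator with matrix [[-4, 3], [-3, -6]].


The Hilbert-Schmidt norm is sqrt(sum of squares of all entries).
Sum of squares = (-4)^2 + 3^2 + (-3)^2 + (-6)^2
= 16 + 9 + 9 + 36 = 70
||T||_HS = sqrt(70) = 8.3666

8.3666


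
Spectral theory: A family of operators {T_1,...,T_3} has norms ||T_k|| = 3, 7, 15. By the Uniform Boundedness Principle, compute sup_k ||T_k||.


By the Uniform Boundedness Principle, the supremum of norms is finite.
sup_k ||T_k|| = max(3, 7, 15) = 15

15


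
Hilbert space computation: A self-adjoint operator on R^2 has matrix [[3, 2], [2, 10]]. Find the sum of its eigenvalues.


For a self-adjoint (symmetric) matrix, the eigenvalues are real.
The sum of eigenvalues equals the trace of the matrix.
trace = 3 + 10 = 13

13


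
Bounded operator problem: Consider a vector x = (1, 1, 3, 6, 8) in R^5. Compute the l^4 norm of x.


The l^4 norm = (sum |x_i|^4)^(1/4)
Sum of 4th powers = 1 + 1 + 81 + 1296 + 4096 = 5475
||x||_4 = (5475)^(1/4) = 8.6019

8.6019


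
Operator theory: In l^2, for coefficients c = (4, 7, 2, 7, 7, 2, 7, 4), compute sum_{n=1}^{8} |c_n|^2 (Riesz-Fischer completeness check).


sum |c_n|^2 = 4^2 + 7^2 + 2^2 + 7^2 + 7^2 + 2^2 + 7^2 + 4^2
= 16 + 49 + 4 + 49 + 49 + 4 + 49 + 16
= 236

236


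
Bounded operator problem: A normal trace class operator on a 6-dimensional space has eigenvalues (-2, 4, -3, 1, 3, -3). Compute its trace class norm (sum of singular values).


For a normal operator, singular values equal |eigenvalues|.
Trace norm = sum |lambda_i| = 2 + 4 + 3 + 1 + 3 + 3
= 16

16


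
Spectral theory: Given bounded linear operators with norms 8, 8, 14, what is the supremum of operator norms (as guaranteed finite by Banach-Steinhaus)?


By the Uniform Boundedness Principle, the supremum of norms is finite.
sup_k ||T_k|| = max(8, 8, 14) = 14

14


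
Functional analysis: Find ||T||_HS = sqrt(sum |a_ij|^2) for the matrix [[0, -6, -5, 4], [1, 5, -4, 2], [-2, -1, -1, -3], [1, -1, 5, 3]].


The Hilbert-Schmidt norm is sqrt(sum of squares of all entries).
Sum of squares = 0^2 + (-6)^2 + (-5)^2 + 4^2 + 1^2 + 5^2 + (-4)^2 + 2^2 + (-2)^2 + (-1)^2 + (-1)^2 + (-3)^2 + 1^2 + (-1)^2 + 5^2 + 3^2
= 0 + 36 + 25 + 16 + 1 + 25 + 16 + 4 + 4 + 1 + 1 + 9 + 1 + 1 + 25 + 9 = 174
||T||_HS = sqrt(174) = 13.1909

13.1909


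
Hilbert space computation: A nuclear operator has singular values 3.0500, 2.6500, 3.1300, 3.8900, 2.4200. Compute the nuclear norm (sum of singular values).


The nuclear norm is the sum of all singular values.
||T||_1 = 3.0500 + 2.6500 + 3.1300 + 3.8900 + 2.4200
= 15.1400

15.1400


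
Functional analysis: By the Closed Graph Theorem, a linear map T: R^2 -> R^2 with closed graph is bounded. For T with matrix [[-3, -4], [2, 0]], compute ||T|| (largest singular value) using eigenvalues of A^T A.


A^T A = [[13, 12], [12, 16]]
trace(A^T A) = 29, det(A^T A) = 64
discriminant = 29^2 - 4*64 = 585
Largest eigenvalue of A^T A = (trace + sqrt(disc))/2 = 26.5934
||T|| = sqrt(26.5934) = 5.1569

5.1569


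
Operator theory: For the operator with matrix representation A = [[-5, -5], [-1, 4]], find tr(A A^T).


trace(A * A^T) = sum of squares of all entries
= (-5)^2 + (-5)^2 + (-1)^2 + 4^2
= 25 + 25 + 1 + 16
= 67

67


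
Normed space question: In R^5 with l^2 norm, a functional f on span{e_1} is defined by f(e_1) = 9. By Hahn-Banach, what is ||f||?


The norm of f is given by ||f|| = sup_{||x||=1} |f(x)|.
On span{e_1}, ||e_1|| = 1, so ||f|| = |f(e_1)| / ||e_1||
= |9| / 1 = 9.0000

9.0000


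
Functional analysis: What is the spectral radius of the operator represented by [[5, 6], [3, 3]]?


For a 2x2 matrix, eigenvalues satisfy lambda^2 - (trace)*lambda + det = 0
trace = 5 + 3 = 8
det = 5*3 - 6*3 = -3
discriminant = 8^2 - 4*(-3) = 76
spectral radius = max |eigenvalue| = 8.3589

8.3589


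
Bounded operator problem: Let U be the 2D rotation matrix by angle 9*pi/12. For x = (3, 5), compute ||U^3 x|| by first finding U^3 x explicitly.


U is a rotation by theta = 9*pi/12
U^3 = rotation by 3*theta = 27*pi/12 = 3*pi/12 (mod 2*pi)
cos(3*pi/12) = 0.7071, sin(3*pi/12) = 0.7071
U^3 x = (0.7071 * 3 - 0.7071 * 5, 0.7071 * 3 + 0.7071 * 5)
= (-1.4142, 5.6569)
||U^3 x|| = sqrt((-1.4142)^2 + 5.6569^2) = sqrt(34.0000) = 5.8310

5.8310


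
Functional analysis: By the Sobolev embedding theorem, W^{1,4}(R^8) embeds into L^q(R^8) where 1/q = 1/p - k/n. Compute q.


Using the Sobolev embedding formula: 1/q = 1/p - k/n
1/q = 1/4 - 1/8 = 1/8
q = 1/(1/8) = 8

8.0000


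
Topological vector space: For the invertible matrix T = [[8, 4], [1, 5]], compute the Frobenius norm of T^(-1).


det(T) = 8*5 - 4*1 = 36
T^(-1) = (1/36) * [[5, -4], [-1, 8]] = [[0.1389, -0.1111], [-0.0278, 0.2222]]
||T^(-1)||_F^2 = 0.1389^2 + (-0.1111)^2 + (-0.0278)^2 + 0.2222^2 = 0.0818
||T^(-1)||_F = sqrt(0.0818) = 0.2860

0.2860


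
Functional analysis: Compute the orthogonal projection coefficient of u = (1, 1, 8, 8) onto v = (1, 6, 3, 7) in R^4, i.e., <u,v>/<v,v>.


Computing <u,v> = 1*1 + 1*6 + 8*3 + 8*7 = 87
Computing <v,v> = 1^2 + 6^2 + 3^2 + 7^2 = 95
Projection coefficient = 87/95 = 0.9158

0.9158


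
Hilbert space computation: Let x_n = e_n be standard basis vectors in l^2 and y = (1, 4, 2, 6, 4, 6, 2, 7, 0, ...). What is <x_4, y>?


x_4 = e_4 is the standard basis vector with 1 in position 4.
<x_4, y> = y_4 = 6
As n -> infinity, <x_n, y> -> 0, confirming weak convergence of (x_n) to 0.

6


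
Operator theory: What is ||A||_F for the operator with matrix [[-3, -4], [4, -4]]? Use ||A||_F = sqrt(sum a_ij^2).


||A||_F^2 = sum a_ij^2
= (-3)^2 + (-4)^2 + 4^2 + (-4)^2
= 9 + 16 + 16 + 16 = 57
||A||_F = sqrt(57) = 7.5498

7.5498


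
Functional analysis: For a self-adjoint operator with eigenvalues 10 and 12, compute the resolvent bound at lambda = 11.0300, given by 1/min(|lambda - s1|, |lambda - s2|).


dist(11.0300, {10, 12}) = min(|11.0300 - 10|, |11.0300 - 12|)
= min(1.0300, 0.9700) = 0.9700
Resolvent bound = 1/0.9700 = 1.0309

1.0309


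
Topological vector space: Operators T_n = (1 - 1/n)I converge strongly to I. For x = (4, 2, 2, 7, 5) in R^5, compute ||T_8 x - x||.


T_8 x - x = (1 - 1/8)x - x = -x/8
||x|| = sqrt(98) = 9.8995
||T_8 x - x|| = ||x||/8 = 9.8995/8 = 1.2374

1.2374


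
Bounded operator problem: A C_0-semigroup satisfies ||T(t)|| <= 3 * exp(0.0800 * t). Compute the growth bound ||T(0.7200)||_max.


||T(0.7200)|| <= 3 * exp(0.0800 * 0.7200)
= 3 * exp(0.0576)
= 3 * 1.0593
= 3.1779

3.1779


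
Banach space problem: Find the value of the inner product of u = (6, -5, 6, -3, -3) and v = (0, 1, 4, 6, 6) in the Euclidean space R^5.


Computing the standard inner product <u, v> = sum u_i * v_i
= 6*0 + -5*1 + 6*4 + -3*6 + -3*6
= 0 + -5 + 24 + -18 + -18
= -17

-17


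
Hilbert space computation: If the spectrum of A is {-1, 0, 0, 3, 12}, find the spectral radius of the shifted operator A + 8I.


Spectrum of A + 8I = {7, 8, 8, 11, 20}
Spectral radius = max |lambda| over the shifted spectrum
= max(7, 8, 8, 11, 20) = 20

20


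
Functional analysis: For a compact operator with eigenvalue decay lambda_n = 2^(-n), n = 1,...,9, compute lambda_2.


The eigenvalue formula gives lambda_2 = 1/2^2
= 1/4
= 0.2500

0.2500


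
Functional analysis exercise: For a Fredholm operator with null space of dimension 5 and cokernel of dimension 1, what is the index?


The Fredholm index is defined as ind(T) = dim(ker T) - dim(coker T)
= 5 - 1
= 4

4


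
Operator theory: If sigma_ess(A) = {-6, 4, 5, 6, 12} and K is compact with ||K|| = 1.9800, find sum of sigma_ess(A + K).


By Weyl's theorem, the essential spectrum is invariant under compact perturbations.
sigma_ess(A + K) = sigma_ess(A) = {-6, 4, 5, 6, 12}
Sum = -6 + 4 + 5 + 6 + 12 = 21

21


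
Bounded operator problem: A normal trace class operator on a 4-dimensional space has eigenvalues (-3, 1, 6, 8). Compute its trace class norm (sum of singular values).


For a normal operator, singular values equal |eigenvalues|.
Trace norm = sum |lambda_i| = 3 + 1 + 6 + 8
= 18

18


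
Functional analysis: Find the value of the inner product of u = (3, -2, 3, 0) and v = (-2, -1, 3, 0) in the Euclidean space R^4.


Computing the standard inner product <u, v> = sum u_i * v_i
= 3*-2 + -2*-1 + 3*3 + 0*0
= -6 + 2 + 9 + 0
= 5

5


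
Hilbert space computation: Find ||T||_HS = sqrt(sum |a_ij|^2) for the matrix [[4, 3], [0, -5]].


The Hilbert-Schmidt norm is sqrt(sum of squares of all entries).
Sum of squares = 4^2 + 3^2 + 0^2 + (-5)^2
= 16 + 9 + 0 + 25 = 50
||T||_HS = sqrt(50) = 7.0711

7.0711


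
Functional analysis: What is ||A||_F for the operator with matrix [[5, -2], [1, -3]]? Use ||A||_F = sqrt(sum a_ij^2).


||A||_F^2 = sum a_ij^2
= 5^2 + (-2)^2 + 1^2 + (-3)^2
= 25 + 4 + 1 + 9 = 39
||A||_F = sqrt(39) = 6.2450

6.2450


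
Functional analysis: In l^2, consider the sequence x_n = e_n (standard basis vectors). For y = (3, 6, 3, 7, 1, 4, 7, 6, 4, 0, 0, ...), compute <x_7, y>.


x_7 = e_7 is the standard basis vector with 1 in position 7.
<x_7, y> = y_7 = 7
As n -> infinity, <x_n, y> -> 0, confirming weak convergence of (x_n) to 0.

7


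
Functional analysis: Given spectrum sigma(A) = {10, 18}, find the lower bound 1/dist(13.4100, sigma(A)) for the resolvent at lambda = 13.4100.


dist(13.4100, {10, 18}) = min(|13.4100 - 10|, |13.4100 - 18|)
= min(3.4100, 4.5900) = 3.4100
Resolvent bound = 1/3.4100 = 0.2933

0.2933


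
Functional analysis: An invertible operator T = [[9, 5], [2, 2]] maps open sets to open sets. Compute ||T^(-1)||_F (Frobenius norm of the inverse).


det(T) = 9*2 - 5*2 = 8
T^(-1) = (1/8) * [[2, -5], [-2, 9]] = [[0.2500, -0.6250], [-0.2500, 1.1250]]
||T^(-1)||_F^2 = 0.2500^2 + (-0.6250)^2 + (-0.2500)^2 + 1.1250^2 = 1.7812
||T^(-1)||_F = sqrt(1.7812) = 1.3346

1.3346


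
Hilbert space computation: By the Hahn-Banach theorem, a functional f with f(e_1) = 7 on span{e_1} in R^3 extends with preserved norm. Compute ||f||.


The norm of f is given by ||f|| = sup_{||x||=1} |f(x)|.
On span{e_1}, ||e_1|| = 1, so ||f|| = |f(e_1)| / ||e_1||
= |7| / 1 = 7.0000

7.0000


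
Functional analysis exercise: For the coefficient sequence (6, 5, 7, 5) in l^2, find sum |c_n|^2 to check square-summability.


sum |c_n|^2 = 6^2 + 5^2 + 7^2 + 5^2
= 36 + 25 + 49 + 25
= 135

135


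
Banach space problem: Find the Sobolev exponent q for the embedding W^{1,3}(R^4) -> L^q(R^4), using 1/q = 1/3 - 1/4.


Using the Sobolev embedding formula: 1/q = 1/p - k/n
1/q = 1/3 - 1/4 = 1/12
q = 1/(1/12) = 12

12.0000


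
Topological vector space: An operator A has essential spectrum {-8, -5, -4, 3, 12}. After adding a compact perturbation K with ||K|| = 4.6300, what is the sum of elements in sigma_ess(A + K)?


By Weyl's theorem, the essential spectrum is invariant under compact perturbations.
sigma_ess(A + K) = sigma_ess(A) = {-8, -5, -4, 3, 12}
Sum = -8 + -5 + -4 + 3 + 12 = -2

-2


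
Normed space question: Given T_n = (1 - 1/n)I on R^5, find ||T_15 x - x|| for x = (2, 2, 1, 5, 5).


T_15 x - x = (1 - 1/15)x - x = -x/15
||x|| = sqrt(59) = 7.6811
||T_15 x - x|| = ||x||/15 = 7.6811/15 = 0.5121

0.5121


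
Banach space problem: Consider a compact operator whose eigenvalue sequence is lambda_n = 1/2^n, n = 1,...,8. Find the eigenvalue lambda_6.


The eigenvalue formula gives lambda_6 = 1/2^6
= 1/64
= 0.0156

0.0156


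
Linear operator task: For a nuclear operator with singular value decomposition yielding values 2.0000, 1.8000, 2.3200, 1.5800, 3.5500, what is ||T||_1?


The nuclear norm is the sum of all singular values.
||T||_1 = 2.0000 + 1.8000 + 2.3200 + 1.5800 + 3.5500
= 11.2500

11.2500


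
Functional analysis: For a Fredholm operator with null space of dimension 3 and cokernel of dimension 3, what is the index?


The Fredholm index is defined as ind(T) = dim(ker T) - dim(coker T)
= 3 - 3
= 0

0


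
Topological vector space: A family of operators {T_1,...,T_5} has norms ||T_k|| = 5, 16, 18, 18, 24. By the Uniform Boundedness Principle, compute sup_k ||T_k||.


By the Uniform Boundedness Principle, the supremum of norms is finite.
sup_k ||T_k|| = max(5, 16, 18, 18, 24) = 24

24


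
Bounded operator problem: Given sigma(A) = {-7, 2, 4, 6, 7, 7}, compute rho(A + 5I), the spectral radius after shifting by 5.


Spectrum of A + 5I = {-2, 7, 9, 11, 12, 12}
Spectral radius = max |lambda| over the shifted spectrum
= max(2, 7, 9, 11, 12, 12) = 12

12


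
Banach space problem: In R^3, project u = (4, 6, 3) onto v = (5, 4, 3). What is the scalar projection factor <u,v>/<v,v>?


Computing <u,v> = 4*5 + 6*4 + 3*3 = 53
Computing <v,v> = 5^2 + 4^2 + 3^2 = 50
Projection coefficient = 53/50 = 1.0600

1.0600


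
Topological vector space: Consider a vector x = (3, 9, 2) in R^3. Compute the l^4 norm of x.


The l^4 norm = (sum |x_i|^4)^(1/4)
Sum of 4th powers = 81 + 6561 + 16 = 6658
||x||_4 = (6658)^(1/4) = 9.0331

9.0331


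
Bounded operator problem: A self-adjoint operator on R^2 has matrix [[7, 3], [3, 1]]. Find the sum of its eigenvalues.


For a self-adjoint (symmetric) matrix, the eigenvalues are real.
The sum of eigenvalues equals the trace of the matrix.
trace = 7 + 1 = 8

8


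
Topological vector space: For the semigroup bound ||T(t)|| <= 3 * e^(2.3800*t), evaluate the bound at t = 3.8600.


||T(3.8600)|| <= 3 * exp(2.3800 * 3.8600)
= 3 * exp(9.1868)
= 3 * 9767.3454
= 29302.0362

29302.0362


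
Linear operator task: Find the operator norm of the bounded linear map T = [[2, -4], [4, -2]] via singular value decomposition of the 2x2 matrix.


A^T A = [[20, -16], [-16, 20]]
trace(A^T A) = 40, det(A^T A) = 144
discriminant = 40^2 - 4*144 = 1024
Largest eigenvalue of A^T A = (trace + sqrt(disc))/2 = 36.0000
||T|| = sqrt(36.0000) = 6.0000

6.0000


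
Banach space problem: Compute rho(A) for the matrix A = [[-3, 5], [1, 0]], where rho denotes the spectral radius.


For a 2x2 matrix, eigenvalues satisfy lambda^2 - (trace)*lambda + det = 0
trace = -3 + 0 = -3
det = -3*0 - 5*1 = -5
discriminant = (-3)^2 - 4*(-5) = 29
spectral radius = max |eigenvalue| = 4.1926

4.1926


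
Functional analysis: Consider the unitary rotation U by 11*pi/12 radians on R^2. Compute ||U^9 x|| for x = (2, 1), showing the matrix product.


U is a rotation by theta = 11*pi/12
U^9 = rotation by 9*theta = 99*pi/12 = 3*pi/12 (mod 2*pi)
cos(3*pi/12) = 0.7071, sin(3*pi/12) = 0.7071
U^9 x = (0.7071 * 2 - 0.7071 * 1, 0.7071 * 2 + 0.7071 * 1)
= (0.7071, 2.1213)
||U^9 x|| = sqrt(0.7071^2 + 2.1213^2) = sqrt(5.0000) = 2.2361

2.2361


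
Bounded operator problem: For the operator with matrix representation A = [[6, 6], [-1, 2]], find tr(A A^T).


trace(A * A^T) = sum of squares of all entries
= 6^2 + 6^2 + (-1)^2 + 2^2
= 36 + 36 + 1 + 4
= 77

77


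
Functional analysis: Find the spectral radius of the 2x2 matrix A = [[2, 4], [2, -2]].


For a 2x2 matrix, eigenvalues satisfy lambda^2 - (trace)*lambda + det = 0
trace = 2 + -2 = 0
det = 2*-2 - 4*2 = -12
discriminant = 0^2 - 4*(-12) = 48
spectral radius = max |eigenvalue| = 3.4641

3.4641


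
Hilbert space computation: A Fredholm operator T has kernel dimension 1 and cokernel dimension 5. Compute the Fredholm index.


The Fredholm index is defined as ind(T) = dim(ker T) - dim(coker T)
= 1 - 5
= -4

-4


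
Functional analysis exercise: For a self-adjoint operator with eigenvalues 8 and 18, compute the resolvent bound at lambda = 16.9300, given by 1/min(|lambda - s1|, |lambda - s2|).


dist(16.9300, {8, 18}) = min(|16.9300 - 8|, |16.9300 - 18|)
= min(8.9300, 1.0700) = 1.0700
Resolvent bound = 1/1.0700 = 0.9346

0.9346


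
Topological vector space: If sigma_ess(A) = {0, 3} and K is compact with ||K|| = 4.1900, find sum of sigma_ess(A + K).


By Weyl's theorem, the essential spectrum is invariant under compact perturbations.
sigma_ess(A + K) = sigma_ess(A) = {0, 3}
Sum = 0 + 3 = 3

3


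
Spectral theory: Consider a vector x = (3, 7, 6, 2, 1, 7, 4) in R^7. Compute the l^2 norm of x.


The l^2 norm = (sum |x_i|^2)^(1/2)
Sum of 2th powers = 9 + 49 + 36 + 4 + 1 + 49 + 16 = 164
||x||_2 = (164)^(1/2) = 12.8062

12.8062


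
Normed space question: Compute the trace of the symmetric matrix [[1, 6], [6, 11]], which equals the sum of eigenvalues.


For a self-adjoint (symmetric) matrix, the eigenvalues are real.
The sum of eigenvalues equals the trace of the matrix.
trace = 1 + 11 = 12

12


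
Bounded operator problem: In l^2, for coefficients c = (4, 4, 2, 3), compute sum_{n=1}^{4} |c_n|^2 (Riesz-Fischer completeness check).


sum |c_n|^2 = 4^2 + 4^2 + 2^2 + 3^2
= 16 + 16 + 4 + 9
= 45

45


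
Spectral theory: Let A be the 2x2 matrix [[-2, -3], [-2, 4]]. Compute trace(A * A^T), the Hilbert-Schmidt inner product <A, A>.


trace(A * A^T) = sum of squares of all entries
= (-2)^2 + (-3)^2 + (-2)^2 + 4^2
= 4 + 9 + 4 + 16
= 33

33


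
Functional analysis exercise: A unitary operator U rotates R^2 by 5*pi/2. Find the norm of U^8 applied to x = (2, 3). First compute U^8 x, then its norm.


U is a rotation by theta = 5*pi/2
U^8 = rotation by 8*theta = 40*pi/2 = 0*pi/2 (mod 2*pi)
cos(0*pi/2) = 1.0000, sin(0*pi/2) = 0.0000
U^8 x = (1.0000 * 2 - 0.0000 * 3, 0.0000 * 2 + 1.0000 * 3)
= (2.0000, 3.0000)
||U^8 x|| = sqrt(2.0000^2 + 3.0000^2) = sqrt(13.0000) = 3.6056

3.6056


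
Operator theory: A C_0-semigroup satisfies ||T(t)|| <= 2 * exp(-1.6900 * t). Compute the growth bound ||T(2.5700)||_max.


||T(2.5700)|| <= 2 * exp(-1.6900 * 2.5700)
= 2 * exp(-4.3433)
= 2 * 0.0130
= 0.0260

0.0260


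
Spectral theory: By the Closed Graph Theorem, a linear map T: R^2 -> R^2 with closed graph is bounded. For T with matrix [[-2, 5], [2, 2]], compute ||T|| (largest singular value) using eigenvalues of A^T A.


A^T A = [[8, -6], [-6, 29]]
trace(A^T A) = 37, det(A^T A) = 196
discriminant = 37^2 - 4*196 = 585
Largest eigenvalue of A^T A = (trace + sqrt(disc))/2 = 30.5934
||T|| = sqrt(30.5934) = 5.5311

5.5311


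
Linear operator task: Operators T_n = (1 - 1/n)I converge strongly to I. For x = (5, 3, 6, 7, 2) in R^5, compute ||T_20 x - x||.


T_20 x - x = (1 - 1/20)x - x = -x/20
||x|| = sqrt(123) = 11.0905
||T_20 x - x|| = ||x||/20 = 11.0905/20 = 0.5545

0.5545


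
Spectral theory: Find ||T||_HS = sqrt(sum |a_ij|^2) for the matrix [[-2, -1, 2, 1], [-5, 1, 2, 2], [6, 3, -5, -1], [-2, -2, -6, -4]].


The Hilbert-Schmidt norm is sqrt(sum of squares of all entries).
Sum of squares = (-2)^2 + (-1)^2 + 2^2 + 1^2 + (-5)^2 + 1^2 + 2^2 + 2^2 + 6^2 + 3^2 + (-5)^2 + (-1)^2 + (-2)^2 + (-2)^2 + (-6)^2 + (-4)^2
= 4 + 1 + 4 + 1 + 25 + 1 + 4 + 4 + 36 + 9 + 25 + 1 + 4 + 4 + 36 + 16 = 175
||T||_HS = sqrt(175) = 13.2288

13.2288


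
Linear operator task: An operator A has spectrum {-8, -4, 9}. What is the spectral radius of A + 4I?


Spectrum of A + 4I = {-4, 0, 13}
Spectral radius = max |lambda| over the shifted spectrum
= max(4, 0, 13) = 13

13


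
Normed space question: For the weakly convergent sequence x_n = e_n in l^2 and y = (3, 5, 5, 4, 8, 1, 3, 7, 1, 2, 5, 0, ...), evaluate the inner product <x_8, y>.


x_8 = e_8 is the standard basis vector with 1 in position 8.
<x_8, y> = y_8 = 7
As n -> infinity, <x_n, y> -> 0, confirming weak convergence of (x_n) to 0.

7


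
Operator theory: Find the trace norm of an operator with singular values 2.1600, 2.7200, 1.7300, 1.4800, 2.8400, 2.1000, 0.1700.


The nuclear norm is the sum of all singular values.
||T||_1 = 2.1600 + 2.7200 + 1.7300 + 1.4800 + 2.8400 + 2.1000 + 0.1700
= 13.2000

13.2000


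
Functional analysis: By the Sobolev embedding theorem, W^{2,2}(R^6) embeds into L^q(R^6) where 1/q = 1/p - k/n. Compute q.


Using the Sobolev embedding formula: 1/q = 1/p - k/n
1/q = 1/2 - 2/6 = 1/6
q = 1/(1/6) = 6

6.0000


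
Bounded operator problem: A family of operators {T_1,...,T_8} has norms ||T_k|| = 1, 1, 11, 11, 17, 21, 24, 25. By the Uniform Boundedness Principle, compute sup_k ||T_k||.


By the Uniform Boundedness Principle, the supremum of norms is finite.
sup_k ||T_k|| = max(1, 1, 11, 11, 17, 21, 24, 25) = 25

25


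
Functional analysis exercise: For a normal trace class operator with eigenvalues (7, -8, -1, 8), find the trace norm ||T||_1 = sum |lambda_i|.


For a normal operator, singular values equal |eigenvalues|.
Trace norm = sum |lambda_i| = 7 + 8 + 1 + 8
= 24

24


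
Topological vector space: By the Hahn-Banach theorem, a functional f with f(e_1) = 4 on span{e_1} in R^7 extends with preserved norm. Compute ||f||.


The norm of f is given by ||f|| = sup_{||x||=1} |f(x)|.
On span{e_1}, ||e_1|| = 1, so ||f|| = |f(e_1)| / ||e_1||
= |4| / 1 = 4.0000

4.0000


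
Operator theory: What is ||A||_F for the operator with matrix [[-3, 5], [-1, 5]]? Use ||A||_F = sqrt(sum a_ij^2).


||A||_F^2 = sum a_ij^2
= (-3)^2 + 5^2 + (-1)^2 + 5^2
= 9 + 25 + 1 + 25 = 60
||A||_F = sqrt(60) = 7.7460

7.7460


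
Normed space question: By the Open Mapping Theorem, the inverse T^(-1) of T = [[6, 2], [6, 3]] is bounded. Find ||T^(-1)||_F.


det(T) = 6*3 - 2*6 = 6
T^(-1) = (1/6) * [[3, -2], [-6, 6]] = [[0.5000, -0.3333], [-1.0000, 1.0000]]
||T^(-1)||_F^2 = 0.5000^2 + (-0.3333)^2 + (-1.0000)^2 + 1.0000^2 = 2.3611
||T^(-1)||_F = sqrt(2.3611) = 1.5366

1.5366


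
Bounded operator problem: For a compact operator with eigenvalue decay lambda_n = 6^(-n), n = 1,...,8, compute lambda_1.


The eigenvalue formula gives lambda_1 = 1/6^1
= 1/6
= 0.1667

0.1667


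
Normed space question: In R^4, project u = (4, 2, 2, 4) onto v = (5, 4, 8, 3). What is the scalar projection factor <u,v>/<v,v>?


Computing <u,v> = 4*5 + 2*4 + 2*8 + 4*3 = 56
Computing <v,v> = 5^2 + 4^2 + 8^2 + 3^2 = 114
Projection coefficient = 56/114 = 0.4912

0.4912


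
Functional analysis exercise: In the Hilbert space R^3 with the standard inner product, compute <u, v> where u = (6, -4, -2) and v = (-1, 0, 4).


Computing the standard inner product <u, v> = sum u_i * v_i
= 6*-1 + -4*0 + -2*4
= -6 + 0 + -8
= -14

-14


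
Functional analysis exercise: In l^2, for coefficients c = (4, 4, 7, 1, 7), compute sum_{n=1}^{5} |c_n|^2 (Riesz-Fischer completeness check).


sum |c_n|^2 = 4^2 + 4^2 + 7^2 + 1^2 + 7^2
= 16 + 16 + 49 + 1 + 49
= 131

131


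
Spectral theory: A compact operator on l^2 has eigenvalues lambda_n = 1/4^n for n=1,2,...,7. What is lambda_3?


The eigenvalue formula gives lambda_3 = 1/4^3
= 1/64
= 0.0156

0.0156


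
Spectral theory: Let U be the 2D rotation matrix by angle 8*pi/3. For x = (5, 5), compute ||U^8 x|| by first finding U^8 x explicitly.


U is a rotation by theta = 8*pi/3
U^8 = rotation by 8*theta = 64*pi/3 = 4*pi/3 (mod 2*pi)
cos(4*pi/3) = -0.5000, sin(4*pi/3) = -0.8660
U^8 x = (-0.5000 * 5 - -0.8660 * 5, -0.8660 * 5 + -0.5000 * 5)
= (1.8301, -6.8301)
||U^8 x|| = sqrt(1.8301^2 + (-6.8301)^2) = sqrt(50.0000) = 7.0711

7.0711


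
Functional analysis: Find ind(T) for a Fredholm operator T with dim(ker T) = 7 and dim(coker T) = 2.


The Fredholm index is defined as ind(T) = dim(ker T) - dim(coker T)
= 7 - 2
= 5

5


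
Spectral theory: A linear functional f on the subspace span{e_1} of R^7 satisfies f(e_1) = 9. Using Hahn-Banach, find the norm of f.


The norm of f is given by ||f|| = sup_{||x||=1} |f(x)|.
On span{e_1}, ||e_1|| = 1, so ||f|| = |f(e_1)| / ||e_1||
= |9| / 1 = 9.0000

9.0000


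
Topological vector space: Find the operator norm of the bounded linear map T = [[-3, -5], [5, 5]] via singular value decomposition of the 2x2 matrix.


A^T A = [[34, 40], [40, 50]]
trace(A^T A) = 84, det(A^T A) = 100
discriminant = 84^2 - 4*100 = 6656
Largest eigenvalue of A^T A = (trace + sqrt(disc))/2 = 82.7922
||T|| = sqrt(82.7922) = 9.0990

9.0990


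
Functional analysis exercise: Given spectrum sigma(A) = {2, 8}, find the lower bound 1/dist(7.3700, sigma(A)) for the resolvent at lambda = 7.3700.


dist(7.3700, {2, 8}) = min(|7.3700 - 2|, |7.3700 - 8|)
= min(5.3700, 0.6300) = 0.6300
Resolvent bound = 1/0.6300 = 1.5873

1.5873


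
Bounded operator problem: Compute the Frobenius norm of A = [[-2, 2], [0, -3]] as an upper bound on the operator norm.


||A||_F^2 = sum a_ij^2
= (-2)^2 + 2^2 + 0^2 + (-3)^2
= 4 + 4 + 0 + 9 = 17
||A||_F = sqrt(17) = 4.1231

4.1231


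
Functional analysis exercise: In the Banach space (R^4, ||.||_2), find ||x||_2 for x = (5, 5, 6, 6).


The l^2 norm = (sum |x_i|^2)^(1/2)
Sum of 2th powers = 25 + 25 + 36 + 36 = 122
||x||_2 = (122)^(1/2) = 11.0454

11.0454


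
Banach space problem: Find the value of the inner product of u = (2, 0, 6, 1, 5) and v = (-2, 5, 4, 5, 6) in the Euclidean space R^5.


Computing the standard inner product <u, v> = sum u_i * v_i
= 2*-2 + 0*5 + 6*4 + 1*5 + 5*6
= -4 + 0 + 24 + 5 + 30
= 55

55


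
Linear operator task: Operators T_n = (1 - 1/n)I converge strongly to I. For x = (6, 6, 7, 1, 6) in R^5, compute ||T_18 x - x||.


T_18 x - x = (1 - 1/18)x - x = -x/18
||x|| = sqrt(158) = 12.5698
||T_18 x - x|| = ||x||/18 = 12.5698/18 = 0.6983

0.6983


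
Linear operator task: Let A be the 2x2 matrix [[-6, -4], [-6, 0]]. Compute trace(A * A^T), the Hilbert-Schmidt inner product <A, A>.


trace(A * A^T) = sum of squares of all entries
= (-6)^2 + (-4)^2 + (-6)^2 + 0^2
= 36 + 16 + 36 + 0
= 88

88


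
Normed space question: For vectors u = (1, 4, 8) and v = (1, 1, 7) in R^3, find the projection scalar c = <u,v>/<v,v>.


Computing <u,v> = 1*1 + 4*1 + 8*7 = 61
Computing <v,v> = 1^2 + 1^2 + 7^2 = 51
Projection coefficient = 61/51 = 1.1961

1.1961


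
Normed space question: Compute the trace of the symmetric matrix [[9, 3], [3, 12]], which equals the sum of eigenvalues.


For a self-adjoint (symmetric) matrix, the eigenvalues are real.
The sum of eigenvalues equals the trace of the matrix.
trace = 9 + 12 = 21

21


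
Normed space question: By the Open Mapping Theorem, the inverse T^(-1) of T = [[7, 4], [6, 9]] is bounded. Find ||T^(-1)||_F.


det(T) = 7*9 - 4*6 = 39
T^(-1) = (1/39) * [[9, -4], [-6, 7]] = [[0.2308, -0.1026], [-0.1538, 0.1795]]
||T^(-1)||_F^2 = 0.2308^2 + (-0.1026)^2 + (-0.1538)^2 + 0.1795^2 = 0.1197
||T^(-1)||_F = sqrt(0.1197) = 0.3459

0.3459


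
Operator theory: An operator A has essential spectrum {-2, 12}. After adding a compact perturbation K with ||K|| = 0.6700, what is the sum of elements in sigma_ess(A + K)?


By Weyl's theorem, the essential spectrum is invariant under compact perturbations.
sigma_ess(A + K) = sigma_ess(A) = {-2, 12}
Sum = -2 + 12 = 10

10


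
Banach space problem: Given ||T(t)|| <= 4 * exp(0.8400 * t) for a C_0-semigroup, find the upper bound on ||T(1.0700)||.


||T(1.0700)|| <= 4 * exp(0.8400 * 1.0700)
= 4 * exp(0.8988)
= 4 * 2.4567
= 9.8266

9.8266


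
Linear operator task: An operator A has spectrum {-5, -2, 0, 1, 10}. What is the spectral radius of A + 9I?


Spectrum of A + 9I = {4, 7, 9, 10, 19}
Spectral radius = max |lambda| over the shifted spectrum
= max(4, 7, 9, 10, 19) = 19

19


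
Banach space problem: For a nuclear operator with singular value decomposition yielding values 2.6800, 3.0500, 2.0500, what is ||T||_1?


The nuclear norm is the sum of all singular values.
||T||_1 = 2.6800 + 3.0500 + 2.0500
= 7.7800

7.7800


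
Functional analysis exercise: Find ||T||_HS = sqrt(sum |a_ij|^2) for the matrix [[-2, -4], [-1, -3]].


The Hilbert-Schmidt norm is sqrt(sum of squares of all entries).
Sum of squares = (-2)^2 + (-4)^2 + (-1)^2 + (-3)^2
= 4 + 16 + 1 + 9 = 30
||T||_HS = sqrt(30) = 5.4772

5.4772


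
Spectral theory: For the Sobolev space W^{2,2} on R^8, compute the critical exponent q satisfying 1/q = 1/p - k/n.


Using the Sobolev embedding formula: 1/q = 1/p - k/n
1/q = 1/2 - 2/8 = 1/4
q = 1/(1/4) = 4

4.0000


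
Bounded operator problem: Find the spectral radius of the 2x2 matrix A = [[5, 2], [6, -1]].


For a 2x2 matrix, eigenvalues satisfy lambda^2 - (trace)*lambda + det = 0
trace = 5 + -1 = 4
det = 5*-1 - 2*6 = -17
discriminant = 4^2 - 4*(-17) = 84
spectral radius = max |eigenvalue| = 6.5826

6.5826


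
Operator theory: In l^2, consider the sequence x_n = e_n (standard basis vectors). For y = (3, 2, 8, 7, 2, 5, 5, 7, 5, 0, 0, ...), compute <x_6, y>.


x_6 = e_6 is the standard basis vector with 1 in position 6.
<x_6, y> = y_6 = 5
As n -> infinity, <x_n, y> -> 0, confirming weak convergence of (x_n) to 0.

5


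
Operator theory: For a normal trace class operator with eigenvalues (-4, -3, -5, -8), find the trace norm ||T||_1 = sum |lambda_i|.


For a normal operator, singular values equal |eigenvalues|.
Trace norm = sum |lambda_i| = 4 + 3 + 5 + 8
= 20

20


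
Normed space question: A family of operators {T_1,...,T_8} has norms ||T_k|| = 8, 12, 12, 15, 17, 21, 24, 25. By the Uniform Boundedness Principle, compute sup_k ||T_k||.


By the Uniform Boundedness Principle, the supremum of norms is finite.
sup_k ||T_k|| = max(8, 12, 12, 15, 17, 21, 24, 25) = 25

25


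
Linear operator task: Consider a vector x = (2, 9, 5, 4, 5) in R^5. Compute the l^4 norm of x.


The l^4 norm = (sum |x_i|^4)^(1/4)
Sum of 4th powers = 16 + 6561 + 625 + 256 + 625 = 8083
||x||_4 = (8083)^(1/4) = 9.4819

9.4819


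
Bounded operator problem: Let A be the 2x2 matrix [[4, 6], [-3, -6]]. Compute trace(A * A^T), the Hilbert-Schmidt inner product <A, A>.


trace(A * A^T) = sum of squares of all entries
= 4^2 + 6^2 + (-3)^2 + (-6)^2
= 16 + 36 + 9 + 36
= 97

97


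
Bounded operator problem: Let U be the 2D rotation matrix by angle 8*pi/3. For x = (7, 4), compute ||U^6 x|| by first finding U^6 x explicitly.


U is a rotation by theta = 8*pi/3
U^6 = rotation by 6*theta = 48*pi/3 = 0*pi/3 (mod 2*pi)
cos(0*pi/3) = 1.0000, sin(0*pi/3) = 0.0000
U^6 x = (1.0000 * 7 - 0.0000 * 4, 0.0000 * 7 + 1.0000 * 4)
= (7.0000, 4.0000)
||U^6 x|| = sqrt(7.0000^2 + 4.0000^2) = sqrt(65.0000) = 8.0623

8.0623


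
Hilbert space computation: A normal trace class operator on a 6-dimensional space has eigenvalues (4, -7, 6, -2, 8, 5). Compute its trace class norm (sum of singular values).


For a normal operator, singular values equal |eigenvalues|.
Trace norm = sum |lambda_i| = 4 + 7 + 6 + 2 + 8 + 5
= 32

32


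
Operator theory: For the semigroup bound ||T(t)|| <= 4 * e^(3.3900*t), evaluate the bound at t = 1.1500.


||T(1.1500)|| <= 4 * exp(3.3900 * 1.1500)
= 4 * exp(3.8985)
= 4 * 49.3284
= 197.3136

197.3136


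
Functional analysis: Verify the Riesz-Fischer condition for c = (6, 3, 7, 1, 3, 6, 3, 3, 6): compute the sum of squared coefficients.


sum |c_n|^2 = 6^2 + 3^2 + 7^2 + 1^2 + 3^2 + 6^2 + 3^2 + 3^2 + 6^2
= 36 + 9 + 49 + 1 + 9 + 36 + 9 + 9 + 36
= 194

194


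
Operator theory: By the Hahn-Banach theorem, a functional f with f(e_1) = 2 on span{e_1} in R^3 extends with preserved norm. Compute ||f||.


The norm of f is given by ||f|| = sup_{||x||=1} |f(x)|.
On span{e_1}, ||e_1|| = 1, so ||f|| = |f(e_1)| / ||e_1||
= |2| / 1 = 2.0000

2.0000


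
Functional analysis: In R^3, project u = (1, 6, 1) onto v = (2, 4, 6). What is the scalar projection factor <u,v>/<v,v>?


Computing <u,v> = 1*2 + 6*4 + 1*6 = 32
Computing <v,v> = 2^2 + 4^2 + 6^2 = 56
Projection coefficient = 32/56 = 0.5714

0.5714


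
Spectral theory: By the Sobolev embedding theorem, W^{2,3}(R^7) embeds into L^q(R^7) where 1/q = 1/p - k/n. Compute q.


Using the Sobolev embedding formula: 1/q = 1/p - k/n
1/q = 1/3 - 2/7 = 1/21
q = 1/(1/21) = 21

21.0000


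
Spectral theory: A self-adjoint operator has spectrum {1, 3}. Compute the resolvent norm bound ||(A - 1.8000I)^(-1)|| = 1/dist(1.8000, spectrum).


dist(1.8000, {1, 3}) = min(|1.8000 - 1|, |1.8000 - 3|)
= min(0.8000, 1.2000) = 0.8000
Resolvent bound = 1/0.8000 = 1.2500

1.2500


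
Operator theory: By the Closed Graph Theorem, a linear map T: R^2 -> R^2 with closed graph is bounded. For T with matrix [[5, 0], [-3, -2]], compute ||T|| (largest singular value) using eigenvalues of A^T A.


A^T A = [[34, 6], [6, 4]]
trace(A^T A) = 38, det(A^T A) = 100
discriminant = 38^2 - 4*100 = 1044
Largest eigenvalue of A^T A = (trace + sqrt(disc))/2 = 35.1555
||T|| = sqrt(35.1555) = 5.9292

5.9292


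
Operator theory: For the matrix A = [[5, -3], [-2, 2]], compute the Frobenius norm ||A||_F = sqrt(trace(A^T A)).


||A||_F^2 = sum a_ij^2
= 5^2 + (-3)^2 + (-2)^2 + 2^2
= 25 + 9 + 4 + 4 = 42
||A||_F = sqrt(42) = 6.4807

6.4807


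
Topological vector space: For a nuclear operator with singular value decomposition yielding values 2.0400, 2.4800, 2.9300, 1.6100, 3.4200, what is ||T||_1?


The nuclear norm is the sum of all singular values.
||T||_1 = 2.0400 + 2.4800 + 2.9300 + 1.6100 + 3.4200
= 12.4800

12.4800


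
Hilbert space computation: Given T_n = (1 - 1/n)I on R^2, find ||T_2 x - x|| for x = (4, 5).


T_2 x - x = (1 - 1/2)x - x = -x/2
||x|| = sqrt(41) = 6.4031
||T_2 x - x|| = ||x||/2 = 6.4031/2 = 3.2016

3.2016


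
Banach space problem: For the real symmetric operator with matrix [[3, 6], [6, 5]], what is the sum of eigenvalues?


For a self-adjoint (symmetric) matrix, the eigenvalues are real.
The sum of eigenvalues equals the trace of the matrix.
trace = 3 + 5 = 8

8


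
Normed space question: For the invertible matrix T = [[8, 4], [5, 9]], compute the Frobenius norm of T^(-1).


det(T) = 8*9 - 4*5 = 52
T^(-1) = (1/52) * [[9, -4], [-5, 8]] = [[0.1731, -0.0769], [-0.0962, 0.1538]]
||T^(-1)||_F^2 = 0.1731^2 + (-0.0769)^2 + (-0.0962)^2 + 0.1538^2 = 0.0688
||T^(-1)||_F = sqrt(0.0688) = 0.2623

0.2623


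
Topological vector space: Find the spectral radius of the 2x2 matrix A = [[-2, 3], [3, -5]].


For a 2x2 matrix, eigenvalues satisfy lambda^2 - (trace)*lambda + det = 0
trace = -2 + -5 = -7
det = -2*-5 - 3*3 = 1
discriminant = (-7)^2 - 4*(1) = 45
spectral radius = max |eigenvalue| = 6.8541

6.8541


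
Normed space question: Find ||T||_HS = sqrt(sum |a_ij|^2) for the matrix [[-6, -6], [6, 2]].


The Hilbert-Schmidt norm is sqrt(sum of squares of all entries).
Sum of squares = (-6)^2 + (-6)^2 + 6^2 + 2^2
= 36 + 36 + 36 + 4 = 112
||T||_HS = sqrt(112) = 10.5830

10.5830


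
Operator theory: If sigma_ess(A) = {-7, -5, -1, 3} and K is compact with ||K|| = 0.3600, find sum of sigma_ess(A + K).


By Weyl's theorem, the essential spectrum is invariant under compact perturbations.
sigma_ess(A + K) = sigma_ess(A) = {-7, -5, -1, 3}
Sum = -7 + -5 + -1 + 3 = -10

-10


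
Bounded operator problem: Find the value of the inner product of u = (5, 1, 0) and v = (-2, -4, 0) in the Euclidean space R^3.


Computing the standard inner product <u, v> = sum u_i * v_i
= 5*-2 + 1*-4 + 0*0
= -10 + -4 + 0
= -14

-14


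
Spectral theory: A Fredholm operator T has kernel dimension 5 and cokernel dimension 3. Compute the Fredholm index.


The Fredholm index is defined as ind(T) = dim(ker T) - dim(coker T)
= 5 - 3
= 2

2


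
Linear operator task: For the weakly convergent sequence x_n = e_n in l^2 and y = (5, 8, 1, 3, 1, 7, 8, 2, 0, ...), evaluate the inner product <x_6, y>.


x_6 = e_6 is the standard basis vector with 1 in position 6.
<x_6, y> = y_6 = 7
As n -> infinity, <x_n, y> -> 0, confirming weak convergence of (x_n) to 0.

7


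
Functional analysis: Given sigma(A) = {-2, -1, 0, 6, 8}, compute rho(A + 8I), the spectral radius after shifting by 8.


Spectrum of A + 8I = {6, 7, 8, 14, 16}
Spectral radius = max |lambda| over the shifted spectrum
= max(6, 7, 8, 14, 16) = 16

16


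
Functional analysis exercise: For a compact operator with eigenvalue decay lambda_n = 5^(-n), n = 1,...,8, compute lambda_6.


The eigenvalue formula gives lambda_6 = 1/5^6
= 1/15625
= 6.4000e-05

6.4000e-05


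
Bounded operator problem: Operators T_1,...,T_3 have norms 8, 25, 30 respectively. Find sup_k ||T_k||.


By the Uniform Boundedness Principle, the supremum of norms is finite.
sup_k ||T_k|| = max(8, 25, 30) = 30

30


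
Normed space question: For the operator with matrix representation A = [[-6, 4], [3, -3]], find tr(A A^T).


trace(A * A^T) = sum of squares of all entries
= (-6)^2 + 4^2 + 3^2 + (-3)^2
= 36 + 16 + 9 + 9
= 70

70


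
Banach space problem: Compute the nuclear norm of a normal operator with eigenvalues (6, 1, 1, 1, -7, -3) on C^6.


For a normal operator, singular values equal |eigenvalues|.
Trace norm = sum |lambda_i| = 6 + 1 + 1 + 1 + 7 + 3
= 19

19


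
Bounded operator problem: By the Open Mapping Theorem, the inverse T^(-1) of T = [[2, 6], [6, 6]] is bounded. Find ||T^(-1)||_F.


det(T) = 2*6 - 6*6 = -24
T^(-1) = (1/-24) * [[6, -6], [-6, 2]] = [[-0.2500, 0.2500], [0.2500, -0.0833]]
||T^(-1)||_F^2 = (-0.2500)^2 + 0.2500^2 + 0.2500^2 + (-0.0833)^2 = 0.1944
||T^(-1)||_F = sqrt(0.1944) = 0.4410

0.4410


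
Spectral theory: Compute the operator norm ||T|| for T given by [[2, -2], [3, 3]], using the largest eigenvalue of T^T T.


A^T A = [[13, 5], [5, 13]]
trace(A^T A) = 26, det(A^T A) = 144
discriminant = 26^2 - 4*144 = 100
Largest eigenvalue of A^T A = (trace + sqrt(disc))/2 = 18.0000
||T|| = sqrt(18.0000) = 4.2426

4.2426


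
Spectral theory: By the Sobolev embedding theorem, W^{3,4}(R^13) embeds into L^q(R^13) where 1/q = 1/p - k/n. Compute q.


Using the Sobolev embedding formula: 1/q = 1/p - k/n
1/q = 1/4 - 3/13 = 1/52
q = 1/(1/52) = 52

52.0000


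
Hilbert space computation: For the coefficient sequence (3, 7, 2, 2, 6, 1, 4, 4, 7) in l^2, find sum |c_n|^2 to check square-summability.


sum |c_n|^2 = 3^2 + 7^2 + 2^2 + 2^2 + 6^2 + 1^2 + 4^2 + 4^2 + 7^2
= 9 + 49 + 4 + 4 + 36 + 1 + 16 + 16 + 49
= 184

184


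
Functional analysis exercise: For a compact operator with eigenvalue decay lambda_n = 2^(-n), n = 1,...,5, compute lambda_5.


The eigenvalue formula gives lambda_5 = 1/2^5
= 1/32
= 0.0312

0.0312


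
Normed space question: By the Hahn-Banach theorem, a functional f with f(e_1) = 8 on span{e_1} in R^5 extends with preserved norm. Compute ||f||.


The norm of f is given by ||f|| = sup_{||x||=1} |f(x)|.
On span{e_1}, ||e_1|| = 1, so ||f|| = |f(e_1)| / ||e_1||
= |8| / 1 = 8.0000

8.0000


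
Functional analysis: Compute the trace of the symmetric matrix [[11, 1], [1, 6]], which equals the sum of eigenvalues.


For a self-adjoint (symmetric) matrix, the eigenvalues are real.
The sum of eigenvalues equals the trace of the matrix.
trace = 11 + 6 = 17

17


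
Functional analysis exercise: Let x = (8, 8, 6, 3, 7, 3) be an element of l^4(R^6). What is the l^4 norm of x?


The l^4 norm = (sum |x_i|^4)^(1/4)
Sum of 4th powers = 4096 + 4096 + 1296 + 81 + 2401 + 81 = 12051
||x||_4 = (12051)^(1/4) = 10.4775

10.4775


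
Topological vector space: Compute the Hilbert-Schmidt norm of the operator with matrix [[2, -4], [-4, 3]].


The Hilbert-Schmidt norm is sqrt(sum of squares of all entries).
Sum of squares = 2^2 + (-4)^2 + (-4)^2 + 3^2
= 4 + 16 + 16 + 9 = 45
||T||_HS = sqrt(45) = 6.7082

6.7082


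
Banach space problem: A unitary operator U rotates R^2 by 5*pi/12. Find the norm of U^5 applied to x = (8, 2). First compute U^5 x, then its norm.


U is a rotation by theta = 5*pi/12
U^5 = rotation by 5*theta = 25*pi/12 = 1*pi/12 (mod 2*pi)
cos(1*pi/12) = 0.9659, sin(1*pi/12) = 0.2588
U^5 x = (0.9659 * 8 - 0.2588 * 2, 0.2588 * 8 + 0.9659 * 2)
= (7.2098, 4.0024)
||U^5 x|| = sqrt(7.2098^2 + 4.0024^2) = sqrt(68.0000) = 8.2462

8.2462


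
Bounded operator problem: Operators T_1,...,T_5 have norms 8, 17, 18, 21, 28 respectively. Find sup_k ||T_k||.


By the Uniform Boundedness Principle, the supremum of norms is finite.
sup_k ||T_k|| = max(8, 17, 18, 21, 28) = 28

28
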